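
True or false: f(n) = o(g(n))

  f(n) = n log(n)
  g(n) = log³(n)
False

f(n) = n log(n) is O(n log n), and g(n) = log³(n) is O(log³ n).
Since O(n log n) grows faster than or equal to O(log³ n), f(n) = o(g(n)) is false.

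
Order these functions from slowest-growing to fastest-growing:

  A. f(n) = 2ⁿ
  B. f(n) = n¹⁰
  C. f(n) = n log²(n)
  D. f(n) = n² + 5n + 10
C < D < B < A

Comparing growth rates:
C = n log²(n) is O(n log² n)
D = n² + 5n + 10 is O(n²)
B = n¹⁰ is O(n¹⁰)
A = 2ⁿ is O(2ⁿ)

Therefore, the order from slowest to fastest is: C < D < B < A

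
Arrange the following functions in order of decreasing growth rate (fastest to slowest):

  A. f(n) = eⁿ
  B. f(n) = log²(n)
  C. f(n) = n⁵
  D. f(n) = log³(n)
A > C > D > B

Comparing growth rates:
A = eⁿ is O(eⁿ)
C = n⁵ is O(n⁵)
D = log³(n) is O(log³ n)
B = log²(n) is O(log² n)

Therefore, the order from fastest to slowest is: A > C > D > B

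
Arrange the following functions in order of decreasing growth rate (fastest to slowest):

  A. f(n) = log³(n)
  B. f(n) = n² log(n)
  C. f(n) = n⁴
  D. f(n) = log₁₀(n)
C > B > A > D

Comparing growth rates:
C = n⁴ is O(n⁴)
B = n² log(n) is O(n² log n)
A = log³(n) is O(log³ n)
D = log₁₀(n) is O(log n)

Therefore, the order from fastest to slowest is: C > B > A > D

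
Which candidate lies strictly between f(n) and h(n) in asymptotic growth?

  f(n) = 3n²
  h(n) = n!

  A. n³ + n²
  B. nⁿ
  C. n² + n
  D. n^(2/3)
A

We need g(n) with 3n² = o(g(n)) and g(n) = o(n!), i.e. O(n²) ≺ g ≺ O(n!).
Check each option:
  A. n³ + n² — O(n³) is strictly between O(n²) and O(n!) ✓
  B. nⁿ — O(nⁿ) does not grow strictly slower than h(n)
  C. n² + n — O(n²) does not grow strictly faster than f(n)
  D. n^(2/3) — O(n^(2/3)) does not grow strictly faster than f(n)

Only option A (n³ + n²) lies strictly between.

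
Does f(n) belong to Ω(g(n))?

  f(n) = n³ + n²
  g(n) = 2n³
True

f(n) = n³ + n² and g(n) = 2n³ are both O(n³).
Big-Ω permits equal growth rates (f ≥ c·g for some c > 0), so f(n) = Ω(g(n)) is true.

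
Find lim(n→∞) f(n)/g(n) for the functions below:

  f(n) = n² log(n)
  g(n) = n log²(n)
∞

Since n² log(n) (O(n² log n)) grows faster than n log²(n) (O(n log² n)),
the ratio f(n)/g(n) → ∞ as n → ∞.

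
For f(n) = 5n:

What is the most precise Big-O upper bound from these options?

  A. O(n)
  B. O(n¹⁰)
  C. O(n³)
A

f(n) = 5n is O(n).
All listed options are valid Big-O bounds (upper bounds),
but O(n) is the tightest (smallest valid bound).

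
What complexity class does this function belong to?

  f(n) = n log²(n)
O(n log² n)

The dominant term in n log²(n) is n log²(n), which is Θ(n log² n).
Constants are absorbed, so the tightest bound is O(n log² n).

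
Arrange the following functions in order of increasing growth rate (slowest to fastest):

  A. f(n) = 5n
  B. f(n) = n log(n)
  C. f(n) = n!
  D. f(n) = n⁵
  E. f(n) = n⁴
A < B < E < D < C

Comparing growth rates:
A = 5n is O(n)
B = n log(n) is O(n log n)
E = n⁴ is O(n⁴)
D = n⁵ is O(n⁵)
C = n! is O(n!)

Therefore, the order from slowest to fastest is: A < B < E < D < C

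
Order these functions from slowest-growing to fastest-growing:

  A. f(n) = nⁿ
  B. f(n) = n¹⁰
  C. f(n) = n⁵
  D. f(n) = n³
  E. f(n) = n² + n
E < D < C < B < A

Comparing growth rates:
E = n² + n is O(n²)
D = n³ is O(n³)
C = n⁵ is O(n⁵)
B = n¹⁰ is O(n¹⁰)
A = nⁿ is O(nⁿ)

Therefore, the order from slowest to fastest is: E < D < C < B < A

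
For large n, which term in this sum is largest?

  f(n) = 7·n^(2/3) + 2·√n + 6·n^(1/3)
7·n^(2/3)

Looking at each term:
  - 7·n^(2/3) is O(n^(2/3))
  - 2·√n is O(√n)
  - 6·n^(1/3) is O(n^(1/3))

The term 7·n^(2/3) (O(n^(2/3))) grows fastest and dominates all others.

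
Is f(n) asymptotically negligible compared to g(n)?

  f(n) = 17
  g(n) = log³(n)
True

f(n) = 17 is O(1), and g(n) = log³(n) is O(log³ n).
Since O(1) grows strictly slower than O(log³ n), f(n) = o(g(n)) is true.
This means lim(n→∞) f(n)/g(n) = 0.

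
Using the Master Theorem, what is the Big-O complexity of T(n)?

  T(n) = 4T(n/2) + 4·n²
Θ(n² log n)

Master Theorem: a = 4, b = 2, f(n) = 4·n².
Compute the critical exponent d = log₂(4) = 2.
Compare f(n) = Θ(n²) against n^d:
  k = 2 = d, so f(n) = Θ(n^d) — Case 2.
  Work is balanced across levels: T(n) = Θ(n^d log n) = Θ(n² log n).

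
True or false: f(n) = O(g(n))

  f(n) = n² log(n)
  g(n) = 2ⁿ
True

f(n) = n² log(n) is O(n² log n), and g(n) = 2ⁿ is O(2ⁿ).
Since O(n² log n) ⊆ O(2ⁿ) (f grows no faster than g), f(n) = O(g(n)) is true.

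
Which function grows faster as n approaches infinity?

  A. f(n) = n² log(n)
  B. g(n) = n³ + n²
B

f(n) = n² log(n) is O(n² log n), while g(n) = n³ + n² is O(n³).
Since O(n³) grows faster than O(n² log n), g(n) dominates.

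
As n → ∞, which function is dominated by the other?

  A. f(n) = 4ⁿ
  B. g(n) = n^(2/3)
B

f(n) = 4ⁿ is O(4ⁿ), while g(n) = n^(2/3) is O(n^(2/3)).
Since O(n^(2/3)) grows slower than O(4ⁿ), g(n) is dominated.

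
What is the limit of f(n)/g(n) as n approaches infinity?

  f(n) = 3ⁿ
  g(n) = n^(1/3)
∞

Since 3ⁿ (O(3ⁿ)) grows faster than n^(1/3) (O(n^(1/3))),
the ratio f(n)/g(n) → ∞ as n → ∞.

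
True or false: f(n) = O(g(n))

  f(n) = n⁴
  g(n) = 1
False

f(n) = n⁴ is O(n⁴), and g(n) = 1 is O(1).
Since O(n⁴) grows faster than O(1), f(n) = O(g(n)) is false.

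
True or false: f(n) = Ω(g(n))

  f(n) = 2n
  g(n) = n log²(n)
False

f(n) = 2n is O(n), and g(n) = n log²(n) is O(n log² n).
Since O(n) grows slower than O(n log² n), f(n) = Ω(g(n)) is false.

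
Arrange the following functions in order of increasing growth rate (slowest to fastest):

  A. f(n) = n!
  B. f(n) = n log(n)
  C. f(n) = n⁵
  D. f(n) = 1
D < B < C < A

Comparing growth rates:
D = 1 is O(1)
B = n log(n) is O(n log n)
C = n⁵ is O(n⁵)
A = n! is O(n!)

Therefore, the order from slowest to fastest is: D < B < C < A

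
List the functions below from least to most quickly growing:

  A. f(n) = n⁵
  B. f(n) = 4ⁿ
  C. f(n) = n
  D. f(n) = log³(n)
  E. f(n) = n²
D < C < E < A < B

Comparing growth rates:
D = log³(n) is O(log³ n)
C = n is O(n)
E = n² is O(n²)
A = n⁵ is O(n⁵)
B = 4ⁿ is O(4ⁿ)

Therefore, the order from slowest to fastest is: D < C < E < A < B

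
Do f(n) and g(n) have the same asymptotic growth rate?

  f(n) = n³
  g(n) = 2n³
True

f(n) = n³ and g(n) = 2n³ are both O(n³).
Since they have the same asymptotic growth rate, f(n) = Θ(g(n)) is true.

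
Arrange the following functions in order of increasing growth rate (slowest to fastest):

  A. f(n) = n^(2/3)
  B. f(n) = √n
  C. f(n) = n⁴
B < A < C

Comparing growth rates:
B = √n is O(√n)
A = n^(2/3) is O(n^(2/3))
C = n⁴ is O(n⁴)

Therefore, the order from slowest to fastest is: B < A < C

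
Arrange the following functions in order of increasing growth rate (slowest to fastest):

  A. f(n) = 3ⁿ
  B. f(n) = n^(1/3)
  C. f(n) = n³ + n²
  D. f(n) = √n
B < D < C < A

Comparing growth rates:
B = n^(1/3) is O(n^(1/3))
D = √n is O(√n)
C = n³ + n² is O(n³)
A = 3ⁿ is O(3ⁿ)

Therefore, the order from slowest to fastest is: B < D < C < A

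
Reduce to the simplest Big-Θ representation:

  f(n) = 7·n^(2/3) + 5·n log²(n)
Θ(n log² n)

Order the terms by growth rate: 7·n^(2/3) ≺ 5·n log²(n).
The fastest-growing term 5·n log²(n) dominates as n → ∞; dropping its constant factor gives Θ(n log² n).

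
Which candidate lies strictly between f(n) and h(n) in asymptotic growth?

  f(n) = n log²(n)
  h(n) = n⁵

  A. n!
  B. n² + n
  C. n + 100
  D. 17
B

We need g(n) with n log²(n) = o(g(n)) and g(n) = o(n⁵), i.e. O(n log² n) ≺ g ≺ O(n⁵).
Check each option:
  A. n! — O(n!) does not grow strictly slower than h(n)
  B. n² + n — O(n²) is strictly between O(n log² n) and O(n⁵) ✓
  C. n + 100 — O(n) does not grow strictly faster than f(n)
  D. 17 — O(1) does not grow strictly faster than f(n)

Only option B (n² + n) lies strictly between.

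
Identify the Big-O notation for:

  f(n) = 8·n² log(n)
O(n² log n)

The dominant term in 8·n² log(n) is 8·n² log(n), which is Θ(n² log n).
Constants are absorbed, so the tightest bound is O(n² log n).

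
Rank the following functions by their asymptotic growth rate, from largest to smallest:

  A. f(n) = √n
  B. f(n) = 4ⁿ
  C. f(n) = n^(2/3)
B > C > A

Comparing growth rates:
B = 4ⁿ is O(4ⁿ)
C = n^(2/3) is O(n^(2/3))
A = √n is O(√n)

Therefore, the order from fastest to slowest is: B > C > A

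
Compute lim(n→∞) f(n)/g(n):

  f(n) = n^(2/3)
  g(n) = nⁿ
0

Since n^(2/3) (O(n^(2/3))) grows slower than nⁿ (O(nⁿ)),
the ratio f(n)/g(n) → 0 as n → ∞.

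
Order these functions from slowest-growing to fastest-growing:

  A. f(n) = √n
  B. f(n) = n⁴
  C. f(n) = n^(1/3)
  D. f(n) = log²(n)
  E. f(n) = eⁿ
D < C < A < B < E

Comparing growth rates:
D = log²(n) is O(log² n)
C = n^(1/3) is O(n^(1/3))
A = √n is O(√n)
B = n⁴ is O(n⁴)
E = eⁿ is O(eⁿ)

Therefore, the order from slowest to fastest is: D < C < A < B < E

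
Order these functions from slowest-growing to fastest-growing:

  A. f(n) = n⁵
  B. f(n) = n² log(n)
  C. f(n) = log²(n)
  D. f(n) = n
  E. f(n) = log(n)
E < C < D < B < A

Comparing growth rates:
E = log(n) is O(log n)
C = log²(n) is O(log² n)
D = n is O(n)
B = n² log(n) is O(n² log n)
A = n⁵ is O(n⁵)

Therefore, the order from slowest to fastest is: E < C < D < B < A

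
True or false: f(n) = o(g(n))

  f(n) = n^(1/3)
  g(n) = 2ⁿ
True

f(n) = n^(1/3) is O(n^(1/3)), and g(n) = 2ⁿ is O(2ⁿ).
Since O(n^(1/3)) grows strictly slower than O(2ⁿ), f(n) = o(g(n)) is true.
This means lim(n→∞) f(n)/g(n) = 0.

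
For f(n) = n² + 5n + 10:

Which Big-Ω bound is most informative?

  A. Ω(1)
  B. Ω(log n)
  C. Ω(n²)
C

f(n) = n² + 5n + 10 is Ω(n²).
All listed options are valid Big-Ω bounds (lower bounds),
but Ω(n²) is the tightest (largest valid bound).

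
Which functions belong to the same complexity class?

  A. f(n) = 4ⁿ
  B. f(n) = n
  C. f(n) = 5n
B and C

Examining each function:
  A. 4ⁿ is O(4ⁿ)
  B. n is O(n)
  C. 5n is O(n)

Functions B and C both have the same complexity class.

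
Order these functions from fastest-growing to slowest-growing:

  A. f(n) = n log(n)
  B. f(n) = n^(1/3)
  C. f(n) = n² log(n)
C > A > B

Comparing growth rates:
C = n² log(n) is O(n² log n)
A = n log(n) is O(n log n)
B = n^(1/3) is O(n^(1/3))

Therefore, the order from fastest to slowest is: C > A > B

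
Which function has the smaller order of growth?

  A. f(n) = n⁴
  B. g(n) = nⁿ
A

f(n) = n⁴ is O(n⁴), while g(n) = nⁿ is O(nⁿ).
Since O(n⁴) grows slower than O(nⁿ), f(n) is dominated.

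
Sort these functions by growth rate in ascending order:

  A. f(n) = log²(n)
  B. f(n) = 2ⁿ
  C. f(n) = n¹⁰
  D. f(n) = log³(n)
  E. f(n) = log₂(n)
E < A < D < C < B

Comparing growth rates:
E = log₂(n) is O(log n)
A = log²(n) is O(log² n)
D = log³(n) is O(log³ n)
C = n¹⁰ is O(n¹⁰)
B = 2ⁿ is O(2ⁿ)

Therefore, the order from slowest to fastest is: E < A < D < C < B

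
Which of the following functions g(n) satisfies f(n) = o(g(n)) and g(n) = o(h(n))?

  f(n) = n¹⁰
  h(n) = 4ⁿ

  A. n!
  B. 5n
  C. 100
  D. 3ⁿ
D

We need g(n) with n¹⁰ = o(g(n)) and g(n) = o(4ⁿ), i.e. O(n¹⁰) ≺ g ≺ O(4ⁿ).
Check each option:
  A. n! — O(n!) does not grow strictly slower than h(n)
  B. 5n — O(n) does not grow strictly faster than f(n)
  C. 100 — O(1) does not grow strictly faster than f(n)
  D. 3ⁿ — O(3ⁿ) is strictly between O(n¹⁰) and O(4ⁿ) ✓

Only option D (3ⁿ) lies strictly between.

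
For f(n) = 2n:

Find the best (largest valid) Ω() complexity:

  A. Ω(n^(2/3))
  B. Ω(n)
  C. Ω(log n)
B

f(n) = 2n is Ω(n).
All listed options are valid Big-Ω bounds (lower bounds),
but Ω(n) is the tightest (largest valid bound).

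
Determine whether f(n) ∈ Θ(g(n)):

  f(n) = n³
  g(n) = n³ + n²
True

f(n) = n³ and g(n) = n³ + n² are both O(n³).
Since they have the same asymptotic growth rate, f(n) = Θ(g(n)) is true.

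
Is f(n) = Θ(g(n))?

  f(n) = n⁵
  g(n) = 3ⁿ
False

f(n) = n⁵ is O(n⁵), and g(n) = 3ⁿ is O(3ⁿ).
Since they have different growth rates, f(n) = Θ(g(n)) is false.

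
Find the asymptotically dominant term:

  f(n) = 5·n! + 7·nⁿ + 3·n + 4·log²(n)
7·nⁿ

Looking at each term:
  - 5·n! is O(n!)
  - 7·nⁿ is O(nⁿ)
  - 3·n is O(n)
  - 4·log²(n) is O(log² n)

The term 7·nⁿ (O(nⁿ)) grows fastest and dominates all others.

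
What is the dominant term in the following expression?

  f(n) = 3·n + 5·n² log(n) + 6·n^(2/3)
5·n² log(n)

Looking at each term:
  - 3·n is O(n)
  - 5·n² log(n) is O(n² log n)
  - 6·n^(2/3) is O(n^(2/3))

The term 5·n² log(n) (O(n² log n)) grows fastest and dominates all others.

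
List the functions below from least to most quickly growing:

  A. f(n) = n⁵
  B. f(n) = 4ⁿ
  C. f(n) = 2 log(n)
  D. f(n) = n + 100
C < D < A < B

Comparing growth rates:
C = 2 log(n) is O(log n)
D = n + 100 is O(n)
A = n⁵ is O(n⁵)
B = 4ⁿ is O(4ⁿ)

Therefore, the order from slowest to fastest is: C < D < A < B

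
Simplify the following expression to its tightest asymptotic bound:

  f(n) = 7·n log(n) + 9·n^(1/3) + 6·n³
Θ(n³)

Order the terms by growth rate: 9·n^(1/3) ≺ 7·n log(n) ≺ 6·n³.
The fastest-growing term 6·n³ dominates as n → ∞; dropping its constant factor gives Θ(n³).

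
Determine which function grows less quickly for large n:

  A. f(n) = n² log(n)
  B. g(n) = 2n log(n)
B

f(n) = n² log(n) is O(n² log n), while g(n) = 2n log(n) is O(n log n).
Since O(n log n) grows slower than O(n² log n), g(n) is dominated.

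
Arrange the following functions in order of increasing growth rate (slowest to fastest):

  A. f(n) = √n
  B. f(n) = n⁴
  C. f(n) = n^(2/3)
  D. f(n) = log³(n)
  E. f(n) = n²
D < A < C < E < B

Comparing growth rates:
D = log³(n) is O(log³ n)
A = √n is O(√n)
C = n^(2/3) is O(n^(2/3))
E = n² is O(n²)
B = n⁴ is O(n⁴)

Therefore, the order from slowest to fastest is: D < A < C < E < B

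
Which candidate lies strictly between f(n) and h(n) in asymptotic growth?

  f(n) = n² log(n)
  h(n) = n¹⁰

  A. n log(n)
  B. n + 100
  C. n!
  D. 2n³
D

We need g(n) with n² log(n) = o(g(n)) and g(n) = o(n¹⁰), i.e. O(n² log n) ≺ g ≺ O(n¹⁰).
Check each option:
  A. n log(n) — O(n log n) does not grow strictly faster than f(n)
  B. n + 100 — O(n) does not grow strictly faster than f(n)
  C. n! — O(n!) does not grow strictly slower than h(n)
  D. 2n³ — O(n³) is strictly between O(n² log n) and O(n¹⁰) ✓

Only option D (2n³) lies strictly between.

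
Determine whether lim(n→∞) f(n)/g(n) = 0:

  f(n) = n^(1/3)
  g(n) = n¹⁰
True

f(n) = n^(1/3) is O(n^(1/3)), and g(n) = n¹⁰ is O(n¹⁰).
Since O(n^(1/3)) grows strictly slower than O(n¹⁰), f(n) = o(g(n)) is true.
This means lim(n→∞) f(n)/g(n) = 0.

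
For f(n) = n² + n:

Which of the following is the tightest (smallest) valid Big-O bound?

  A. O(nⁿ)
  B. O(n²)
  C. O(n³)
B

f(n) = n² + n is O(n²).
All listed options are valid Big-O bounds (upper bounds),
but O(n²) is the tightest (smallest valid bound).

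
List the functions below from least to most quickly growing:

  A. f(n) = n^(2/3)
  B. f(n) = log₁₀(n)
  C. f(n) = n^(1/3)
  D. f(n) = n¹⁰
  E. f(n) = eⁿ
B < C < A < D < E

Comparing growth rates:
B = log₁₀(n) is O(log n)
C = n^(1/3) is O(n^(1/3))
A = n^(2/3) is O(n^(2/3))
D = n¹⁰ is O(n¹⁰)
E = eⁿ is O(eⁿ)

Therefore, the order from slowest to fastest is: B < C < A < D < E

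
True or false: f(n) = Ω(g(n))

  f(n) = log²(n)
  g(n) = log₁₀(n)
True

f(n) = log²(n) is O(log² n), and g(n) = log₁₀(n) is O(log n).
Since O(log² n) grows at least as fast as O(log n), f(n) = Ω(g(n)) is true.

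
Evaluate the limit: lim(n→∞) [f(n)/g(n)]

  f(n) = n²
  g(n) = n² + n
1

Since n² and n² + n have the same growth rate (O(n²)),
the ratio converges to a constant: 1.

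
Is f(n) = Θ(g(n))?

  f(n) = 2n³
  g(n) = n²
False

f(n) = 2n³ is O(n³), and g(n) = n² is O(n²).
Since they have different growth rates, f(n) = Θ(g(n)) is false.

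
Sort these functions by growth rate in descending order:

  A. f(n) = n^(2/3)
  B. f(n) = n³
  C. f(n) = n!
C > B > A

Comparing growth rates:
C = n! is O(n!)
B = n³ is O(n³)
A = n^(2/3) is O(n^(2/3))

Therefore, the order from fastest to slowest is: C > B > A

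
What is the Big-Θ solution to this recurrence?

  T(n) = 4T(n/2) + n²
Θ(n² log n)

Master Theorem: a = 4, b = 2, f(n) = n².
Compute the critical exponent d = log₂(4) = 2.
Compare f(n) = Θ(n²) against n^d:
  k = 2 = d, so f(n) = Θ(n^d) — Case 2.
  Work is balanced across levels: T(n) = Θ(n^d log n) = Θ(n² log n).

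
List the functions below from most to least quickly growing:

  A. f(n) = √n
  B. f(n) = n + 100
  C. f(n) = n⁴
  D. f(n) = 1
C > B > A > D

Comparing growth rates:
C = n⁴ is O(n⁴)
B = n + 100 is O(n)
A = √n is O(√n)
D = 1 is O(1)

Therefore, the order from fastest to slowest is: C > B > A > D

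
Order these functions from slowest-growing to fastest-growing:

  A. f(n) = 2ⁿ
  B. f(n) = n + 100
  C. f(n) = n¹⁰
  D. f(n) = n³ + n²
B < D < C < A

Comparing growth rates:
B = n + 100 is O(n)
D = n³ + n² is O(n³)
C = n¹⁰ is O(n¹⁰)
A = 2ⁿ is O(2ⁿ)

Therefore, the order from slowest to fastest is: B < D < C < A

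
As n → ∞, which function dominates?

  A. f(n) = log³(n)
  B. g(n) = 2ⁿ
B

f(n) = log³(n) is O(log³ n), while g(n) = 2ⁿ is O(2ⁿ).
Since O(2ⁿ) grows faster than O(log³ n), g(n) dominates.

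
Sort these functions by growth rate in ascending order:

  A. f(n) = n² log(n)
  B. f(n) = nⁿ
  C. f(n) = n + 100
C < A < B

Comparing growth rates:
C = n + 100 is O(n)
A = n² log(n) is O(n² log n)
B = nⁿ is O(nⁿ)

Therefore, the order from slowest to fastest is: C < A < B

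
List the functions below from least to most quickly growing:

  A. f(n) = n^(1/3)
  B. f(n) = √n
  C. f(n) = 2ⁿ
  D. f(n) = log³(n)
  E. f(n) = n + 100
D < A < B < E < C

Comparing growth rates:
D = log³(n) is O(log³ n)
A = n^(1/3) is O(n^(1/3))
B = √n is O(√n)
E = n + 100 is O(n)
C = 2ⁿ is O(2ⁿ)

Therefore, the order from slowest to fastest is: D < A < B < E < C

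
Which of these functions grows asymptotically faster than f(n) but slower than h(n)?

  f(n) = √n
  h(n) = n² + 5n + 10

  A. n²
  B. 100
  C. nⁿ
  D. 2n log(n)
D

We need g(n) with √n = o(g(n)) and g(n) = o(n² + 5n + 10), i.e. O(√n) ≺ g ≺ O(n²).
Check each option:
  A. n² — O(n²) does not grow strictly slower than h(n)
  B. 100 — O(1) does not grow strictly faster than f(n)
  C. nⁿ — O(nⁿ) does not grow strictly slower than h(n)
  D. 2n log(n) — O(n log n) is strictly between O(√n) and O(n²) ✓

Only option D (2n log(n)) lies strictly between.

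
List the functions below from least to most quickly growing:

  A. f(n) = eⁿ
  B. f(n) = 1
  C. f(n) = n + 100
B < C < A

Comparing growth rates:
B = 1 is O(1)
C = n + 100 is O(n)
A = eⁿ is O(eⁿ)

Therefore, the order from slowest to fastest is: B < C < A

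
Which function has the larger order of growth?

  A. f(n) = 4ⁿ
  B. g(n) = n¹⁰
A

f(n) = 4ⁿ is O(4ⁿ), while g(n) = n¹⁰ is O(n¹⁰).
Since O(4ⁿ) grows faster than O(n¹⁰), f(n) dominates.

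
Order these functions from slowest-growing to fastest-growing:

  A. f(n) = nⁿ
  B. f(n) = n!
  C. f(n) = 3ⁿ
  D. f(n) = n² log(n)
D < C < B < A

Comparing growth rates:
D = n² log(n) is O(n² log n)
C = 3ⁿ is O(3ⁿ)
B = n! is O(n!)
A = nⁿ is O(nⁿ)

Therefore, the order from slowest to fastest is: D < C < B < A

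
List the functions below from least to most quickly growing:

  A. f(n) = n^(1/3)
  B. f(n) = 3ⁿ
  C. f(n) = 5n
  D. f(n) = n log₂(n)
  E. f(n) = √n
A < E < C < D < B

Comparing growth rates:
A = n^(1/3) is O(n^(1/3))
E = √n is O(√n)
C = 5n is O(n)
D = n log₂(n) is O(n log n)
B = 3ⁿ is O(3ⁿ)

Therefore, the order from slowest to fastest is: A < E < C < D < B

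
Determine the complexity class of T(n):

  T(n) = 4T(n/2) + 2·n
Θ(n²)

Master Theorem: a = 4, b = 2, f(n) = 2·n.
Compute the critical exponent d = log₂(4) = 2.
Compare f(n) = Θ(n) against n^d:
  k = 1 < d = 2, so f(n) = O(n^(d-ε)) — Case 1.
  The recursion cost dominates: T(n) = Θ(n^d) = Θ(n²).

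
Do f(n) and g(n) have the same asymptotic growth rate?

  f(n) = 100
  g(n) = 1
True

f(n) = 100 and g(n) = 1 are both O(1).
Since they have the same asymptotic growth rate, f(n) = Θ(g(n)) is true.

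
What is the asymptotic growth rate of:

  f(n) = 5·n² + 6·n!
Θ(n!)

Order the terms by growth rate: 5·n² ≺ 6·n!.
The fastest-growing term 6·n! dominates as n → ∞; dropping its constant factor gives Θ(n!).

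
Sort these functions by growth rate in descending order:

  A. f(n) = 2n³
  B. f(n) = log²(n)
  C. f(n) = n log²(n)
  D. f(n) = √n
A > C > D > B

Comparing growth rates:
A = 2n³ is O(n³)
C = n log²(n) is O(n log² n)
D = √n is O(√n)
B = log²(n) is O(log² n)

Therefore, the order from fastest to slowest is: A > C > D > B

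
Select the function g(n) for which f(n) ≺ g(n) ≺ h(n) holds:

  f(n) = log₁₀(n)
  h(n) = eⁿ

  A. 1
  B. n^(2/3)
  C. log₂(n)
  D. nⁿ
B

We need g(n) with log₁₀(n) = o(g(n)) and g(n) = o(eⁿ), i.e. O(log n) ≺ g ≺ O(eⁿ).
Check each option:
  A. 1 — O(1) does not grow strictly faster than f(n)
  B. n^(2/3) — O(n^(2/3)) is strictly between O(log n) and O(eⁿ) ✓
  C. log₂(n) — O(log n) does not grow strictly faster than f(n)
  D. nⁿ — O(nⁿ) does not grow strictly slower than h(n)

Only option B (n^(2/3)) lies strictly between.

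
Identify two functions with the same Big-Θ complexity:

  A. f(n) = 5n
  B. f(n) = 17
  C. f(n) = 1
B and C

Examining each function:
  A. 5n is O(n)
  B. 17 is O(1)
  C. 1 is O(1)

Functions B and C both have the same complexity class.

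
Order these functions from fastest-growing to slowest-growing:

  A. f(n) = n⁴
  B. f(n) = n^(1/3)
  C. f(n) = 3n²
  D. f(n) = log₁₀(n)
A > C > B > D

Comparing growth rates:
A = n⁴ is O(n⁴)
C = 3n² is O(n²)
B = n^(1/3) is O(n^(1/3))
D = log₁₀(n) is O(log n)

Therefore, the order from fastest to slowest is: A > C > B > D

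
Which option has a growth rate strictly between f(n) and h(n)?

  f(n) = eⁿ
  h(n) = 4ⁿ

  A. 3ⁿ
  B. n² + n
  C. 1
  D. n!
A

We need g(n) with eⁿ = o(g(n)) and g(n) = o(4ⁿ), i.e. O(eⁿ) ≺ g ≺ O(4ⁿ).
Check each option:
  A. 3ⁿ — O(3ⁿ) is strictly between O(eⁿ) and O(4ⁿ) ✓
  B. n² + n — O(n²) does not grow strictly faster than f(n)
  C. 1 — O(1) does not grow strictly faster than f(n)
  D. n! — O(n!) does not grow strictly slower than h(n)

Only option A (3ⁿ) lies strictly between.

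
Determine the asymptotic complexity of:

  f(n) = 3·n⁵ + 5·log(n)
O(n⁵)

The dominant term in 3·n⁵ + 5·log(n) is 3·n⁵, which is Θ(n⁵).
Lower-order terms (5·log(n)) are asymptotically negligible.
Constants are absorbed, so the tightest bound is O(n⁵).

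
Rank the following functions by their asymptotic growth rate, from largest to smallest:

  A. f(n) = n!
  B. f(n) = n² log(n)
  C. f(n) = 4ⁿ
A > C > B

Comparing growth rates:
A = n! is O(n!)
C = 4ⁿ is O(4ⁿ)
B = n² log(n) is O(n² log n)

Therefore, the order from fastest to slowest is: A > C > B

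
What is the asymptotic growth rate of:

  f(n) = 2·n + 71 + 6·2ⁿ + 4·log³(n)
Θ(2ⁿ)

Order the terms by growth rate: 71 ≺ 4·log³(n) ≺ 2·n ≺ 6·2ⁿ.
The fastest-growing term 6·2ⁿ dominates as n → ∞; dropping its constant factor gives Θ(2ⁿ).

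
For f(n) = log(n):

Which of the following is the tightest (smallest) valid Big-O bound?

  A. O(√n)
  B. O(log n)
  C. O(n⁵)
B

f(n) = log(n) is O(log n).
All listed options are valid Big-O bounds (upper bounds),
but O(log n) is the tightest (smallest valid bound).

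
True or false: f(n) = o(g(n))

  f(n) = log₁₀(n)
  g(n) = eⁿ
True

f(n) = log₁₀(n) is O(log n), and g(n) = eⁿ is O(eⁿ).
Since O(log n) grows strictly slower than O(eⁿ), f(n) = o(g(n)) is true.
This means lim(n→∞) f(n)/g(n) = 0.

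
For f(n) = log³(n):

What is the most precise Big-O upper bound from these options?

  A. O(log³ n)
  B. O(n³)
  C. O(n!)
A

f(n) = log³(n) is O(log³ n).
All listed options are valid Big-O bounds (upper bounds),
but O(log³ n) is the tightest (smallest valid bound).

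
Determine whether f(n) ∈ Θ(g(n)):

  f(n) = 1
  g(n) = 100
True

f(n) = 1 and g(n) = 100 are both O(1).
Since they have the same asymptotic growth rate, f(n) = Θ(g(n)) is true.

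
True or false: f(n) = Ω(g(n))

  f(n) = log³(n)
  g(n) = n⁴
False

f(n) = log³(n) is O(log³ n), and g(n) = n⁴ is O(n⁴).
Since O(log³ n) grows slower than O(n⁴), f(n) = Ω(g(n)) is false.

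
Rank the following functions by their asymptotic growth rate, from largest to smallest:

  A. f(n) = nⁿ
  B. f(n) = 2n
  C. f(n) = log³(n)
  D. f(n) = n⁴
A > D > B > C

Comparing growth rates:
A = nⁿ is O(nⁿ)
D = n⁴ is O(n⁴)
B = 2n is O(n)
C = log³(n) is O(log³ n)

Therefore, the order from fastest to slowest is: A > D > B > C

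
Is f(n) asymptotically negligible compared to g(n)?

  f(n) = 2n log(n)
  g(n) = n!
True

f(n) = 2n log(n) is O(n log n), and g(n) = n! is O(n!).
Since O(n log n) grows strictly slower than O(n!), f(n) = o(g(n)) is true.
This means lim(n→∞) f(n)/g(n) = 0.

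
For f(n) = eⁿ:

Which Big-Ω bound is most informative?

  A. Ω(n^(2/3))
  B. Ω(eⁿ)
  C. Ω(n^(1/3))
B

f(n) = eⁿ is Ω(eⁿ).
All listed options are valid Big-Ω bounds (lower bounds),
but Ω(eⁿ) is the tightest (largest valid bound).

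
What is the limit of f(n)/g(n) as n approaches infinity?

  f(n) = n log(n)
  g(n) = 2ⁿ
0

Since n log(n) (O(n log n)) grows slower than 2ⁿ (O(2ⁿ)),
the ratio f(n)/g(n) → 0 as n → ∞.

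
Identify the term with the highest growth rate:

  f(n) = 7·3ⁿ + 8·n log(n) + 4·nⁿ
4·nⁿ

Looking at each term:
  - 7·3ⁿ is O(3ⁿ)
  - 8·n log(n) is O(n log n)
  - 4·nⁿ is O(nⁿ)

The term 4·nⁿ (O(nⁿ)) grows fastest and dominates all others.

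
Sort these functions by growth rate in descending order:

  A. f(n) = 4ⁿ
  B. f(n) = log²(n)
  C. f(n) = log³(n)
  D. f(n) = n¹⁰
A > D > C > B

Comparing growth rates:
A = 4ⁿ is O(4ⁿ)
D = n¹⁰ is O(n¹⁰)
C = log³(n) is O(log³ n)
B = log²(n) is O(log² n)

Therefore, the order from fastest to slowest is: A > D > C > B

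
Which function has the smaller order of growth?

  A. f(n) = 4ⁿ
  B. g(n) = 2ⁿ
B

f(n) = 4ⁿ is O(4ⁿ), while g(n) = 2ⁿ is O(2ⁿ).
Since O(2ⁿ) grows slower than O(4ⁿ), g(n) is dominated.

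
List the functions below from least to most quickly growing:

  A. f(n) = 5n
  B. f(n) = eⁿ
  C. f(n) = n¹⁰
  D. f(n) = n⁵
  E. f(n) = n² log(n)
A < E < D < C < B

Comparing growth rates:
A = 5n is O(n)
E = n² log(n) is O(n² log n)
D = n⁵ is O(n⁵)
C = n¹⁰ is O(n¹⁰)
B = eⁿ is O(eⁿ)

Therefore, the order from slowest to fastest is: A < E < D < C < B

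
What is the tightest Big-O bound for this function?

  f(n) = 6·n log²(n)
O(n log² n)

The dominant term in 6·n log²(n) is 6·n log²(n), which is Θ(n log² n).
Constants are absorbed, so the tightest bound is O(n log² n).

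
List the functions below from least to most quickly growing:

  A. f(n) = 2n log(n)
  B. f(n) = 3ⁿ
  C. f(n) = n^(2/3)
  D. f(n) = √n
D < C < A < B

Comparing growth rates:
D = √n is O(√n)
C = n^(2/3) is O(n^(2/3))
A = 2n log(n) is O(n log n)
B = 3ⁿ is O(3ⁿ)

Therefore, the order from slowest to fastest is: D < C < A < B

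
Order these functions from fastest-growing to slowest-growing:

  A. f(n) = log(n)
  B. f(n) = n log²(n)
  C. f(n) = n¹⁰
C > B > A

Comparing growth rates:
C = n¹⁰ is O(n¹⁰)
B = n log²(n) is O(n log² n)
A = log(n) is O(log n)

Therefore, the order from fastest to slowest is: C > B > A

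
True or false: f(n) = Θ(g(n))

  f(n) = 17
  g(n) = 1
True

f(n) = 17 and g(n) = 1 are both O(1).
Since they have the same asymptotic growth rate, f(n) = Θ(g(n)) is true.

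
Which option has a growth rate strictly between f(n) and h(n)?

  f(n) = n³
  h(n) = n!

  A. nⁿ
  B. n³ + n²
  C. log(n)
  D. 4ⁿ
D

We need g(n) with n³ = o(g(n)) and g(n) = o(n!), i.e. O(n³) ≺ g ≺ O(n!).
Check each option:
  A. nⁿ — O(nⁿ) does not grow strictly slower than h(n)
  B. n³ + n² — O(n³) does not grow strictly faster than f(n)
  C. log(n) — O(log n) does not grow strictly faster than f(n)
  D. 4ⁿ — O(4ⁿ) is strictly between O(n³) and O(n!) ✓

Only option D (4ⁿ) lies strictly between.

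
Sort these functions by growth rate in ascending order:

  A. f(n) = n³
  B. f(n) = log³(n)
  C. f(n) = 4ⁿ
B < A < C

Comparing growth rates:
B = log³(n) is O(log³ n)
A = n³ is O(n³)
C = 4ⁿ is O(4ⁿ)

Therefore, the order from slowest to fastest is: B < A < C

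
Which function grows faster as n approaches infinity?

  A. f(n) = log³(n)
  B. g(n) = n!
B

f(n) = log³(n) is O(log³ n), while g(n) = n! is O(n!).
Since O(n!) grows faster than O(log³ n), g(n) dominates.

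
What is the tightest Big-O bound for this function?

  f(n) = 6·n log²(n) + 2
O(n log² n)

The dominant term in 6·n log²(n) + 2 is 6·n log²(n), which is Θ(n log² n).
Lower-order terms (2) are asymptotically negligible.
Constants are absorbed, so the tightest bound is O(n log² n).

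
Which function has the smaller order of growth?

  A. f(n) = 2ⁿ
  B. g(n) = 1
B

f(n) = 2ⁿ is O(2ⁿ), while g(n) = 1 is O(1).
Since O(1) grows slower than O(2ⁿ), g(n) is dominated.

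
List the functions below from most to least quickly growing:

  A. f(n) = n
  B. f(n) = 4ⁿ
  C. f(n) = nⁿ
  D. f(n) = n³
C > B > D > A

Comparing growth rates:
C = nⁿ is O(nⁿ)
B = 4ⁿ is O(4ⁿ)
D = n³ is O(n³)
A = n is O(n)

Therefore, the order from fastest to slowest is: C > B > D > A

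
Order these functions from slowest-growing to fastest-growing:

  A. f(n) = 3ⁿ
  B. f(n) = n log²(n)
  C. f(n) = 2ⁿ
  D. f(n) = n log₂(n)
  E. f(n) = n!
D < B < C < A < E

Comparing growth rates:
D = n log₂(n) is O(n log n)
B = n log²(n) is O(n log² n)
C = 2ⁿ is O(2ⁿ)
A = 3ⁿ is O(3ⁿ)
E = n! is O(n!)

Therefore, the order from slowest to fastest is: D < B < C < A < E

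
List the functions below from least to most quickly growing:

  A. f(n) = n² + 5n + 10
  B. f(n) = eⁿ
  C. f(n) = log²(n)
C < A < B

Comparing growth rates:
C = log²(n) is O(log² n)
A = n² + 5n + 10 is O(n²)
B = eⁿ is O(eⁿ)

Therefore, the order from slowest to fastest is: C < A < B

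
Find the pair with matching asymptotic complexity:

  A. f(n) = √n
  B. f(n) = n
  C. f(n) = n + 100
B and C

Examining each function:
  A. √n is O(√n)
  B. n is O(n)
  C. n + 100 is O(n)

Functions B and C both have the same complexity class.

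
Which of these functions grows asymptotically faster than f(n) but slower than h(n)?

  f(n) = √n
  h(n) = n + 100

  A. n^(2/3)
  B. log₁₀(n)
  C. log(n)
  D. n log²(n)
A

We need g(n) with √n = o(g(n)) and g(n) = o(n + 100), i.e. O(√n) ≺ g ≺ O(n).
Check each option:
  A. n^(2/3) — O(n^(2/3)) is strictly between O(√n) and O(n) ✓
  B. log₁₀(n) — O(log n) does not grow strictly faster than f(n)
  C. log(n) — O(log n) does not grow strictly faster than f(n)
  D. n log²(n) — O(n log² n) does not grow strictly slower than h(n)

Only option A (n^(2/3)) lies strictly between.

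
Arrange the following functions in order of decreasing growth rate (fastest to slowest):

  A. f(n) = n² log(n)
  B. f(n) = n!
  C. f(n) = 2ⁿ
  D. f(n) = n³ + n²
B > C > D > A

Comparing growth rates:
B = n! is O(n!)
C = 2ⁿ is O(2ⁿ)
D = n³ + n² is O(n³)
A = n² log(n) is O(n² log n)

Therefore, the order from fastest to slowest is: B > C > D > A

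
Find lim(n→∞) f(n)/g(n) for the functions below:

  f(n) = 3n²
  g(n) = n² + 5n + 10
3

Since 3n² and n² + 5n + 10 have the same growth rate (O(n²)),
the ratio converges to a constant: 3.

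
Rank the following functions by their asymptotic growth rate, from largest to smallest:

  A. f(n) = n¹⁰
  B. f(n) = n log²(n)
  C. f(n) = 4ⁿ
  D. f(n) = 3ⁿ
C > D > A > B

Comparing growth rates:
C = 4ⁿ is O(4ⁿ)
D = 3ⁿ is O(3ⁿ)
A = n¹⁰ is O(n¹⁰)
B = n log²(n) is O(n log² n)

Therefore, the order from fastest to slowest is: C > D > A > B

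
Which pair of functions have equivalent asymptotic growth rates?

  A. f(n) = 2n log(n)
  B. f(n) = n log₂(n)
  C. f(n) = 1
A and B

Examining each function:
  A. 2n log(n) is O(n log n)
  B. n log₂(n) is O(n log n)
  C. 1 is O(1)

Functions A and B both have the same complexity class.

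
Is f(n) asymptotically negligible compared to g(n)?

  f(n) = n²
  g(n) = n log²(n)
False

f(n) = n² is O(n²), and g(n) = n log²(n) is O(n log² n).
Since O(n²) grows faster than or equal to O(n log² n), f(n) = o(g(n)) is false.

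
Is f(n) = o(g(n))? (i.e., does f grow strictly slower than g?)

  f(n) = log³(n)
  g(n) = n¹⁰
True

f(n) = log³(n) is O(log³ n), and g(n) = n¹⁰ is O(n¹⁰).
Since O(log³ n) grows strictly slower than O(n¹⁰), f(n) = o(g(n)) is true.
This means lim(n→∞) f(n)/g(n) = 0.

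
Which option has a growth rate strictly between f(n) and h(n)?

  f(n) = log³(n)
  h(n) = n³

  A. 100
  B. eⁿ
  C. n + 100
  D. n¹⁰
C

We need g(n) with log³(n) = o(g(n)) and g(n) = o(n³), i.e. O(log³ n) ≺ g ≺ O(n³).
Check each option:
  A. 100 — O(1) does not grow strictly faster than f(n)
  B. eⁿ — O(eⁿ) does not grow strictly slower than h(n)
  C. n + 100 — O(n) is strictly between O(log³ n) and O(n³) ✓
  D. n¹⁰ — O(n¹⁰) does not grow strictly slower than h(n)

Only option C (n + 100) lies strictly between.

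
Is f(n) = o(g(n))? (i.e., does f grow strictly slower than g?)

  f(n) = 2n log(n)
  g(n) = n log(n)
False

f(n) = 2n log(n) is O(n log n), and g(n) = n log(n) is O(n log n).
Since they have the same growth rate, f(n) = o(g(n)) is false.
(f = o(g) requires f to grow strictly slower, not equal.)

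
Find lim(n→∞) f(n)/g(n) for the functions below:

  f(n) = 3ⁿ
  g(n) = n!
0

Since 3ⁿ (O(3ⁿ)) grows slower than n! (O(n!)),
the ratio f(n)/g(n) → 0 as n → ∞.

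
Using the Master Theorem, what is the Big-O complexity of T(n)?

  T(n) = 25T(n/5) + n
Θ(n²)

Master Theorem: a = 25, b = 5, f(n) = n.
Compute the critical exponent d = log₅(25) = 2.
Compare f(n) = Θ(n) against n^d:
  k = 1 < d = 2, so f(n) = O(n^(d-ε)) — Case 1.
  The recursion cost dominates: T(n) = Θ(n^d) = Θ(n²).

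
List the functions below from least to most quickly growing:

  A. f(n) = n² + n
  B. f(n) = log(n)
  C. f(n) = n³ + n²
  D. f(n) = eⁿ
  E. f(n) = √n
B < E < A < C < D

Comparing growth rates:
B = log(n) is O(log n)
E = √n is O(√n)
A = n² + n is O(n²)
C = n³ + n² is O(n³)
D = eⁿ is O(eⁿ)

Therefore, the order from slowest to fastest is: B < E < A < C < D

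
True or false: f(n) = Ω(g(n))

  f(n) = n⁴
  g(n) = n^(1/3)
True

f(n) = n⁴ is O(n⁴), and g(n) = n^(1/3) is O(n^(1/3)).
Since O(n⁴) grows at least as fast as O(n^(1/3)), f(n) = Ω(g(n)) is true.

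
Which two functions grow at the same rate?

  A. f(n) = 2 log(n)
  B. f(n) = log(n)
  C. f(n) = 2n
A and B

Examining each function:
  A. 2 log(n) is O(log n)
  B. log(n) is O(log n)
  C. 2n is O(n)

Functions A and B both have the same complexity class.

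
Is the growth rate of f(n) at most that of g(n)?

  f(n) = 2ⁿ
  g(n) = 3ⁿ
True

f(n) = 2ⁿ is O(2ⁿ), and g(n) = 3ⁿ is O(3ⁿ).
Since O(2ⁿ) ⊆ O(3ⁿ) (f grows no faster than g), f(n) = O(g(n)) is true.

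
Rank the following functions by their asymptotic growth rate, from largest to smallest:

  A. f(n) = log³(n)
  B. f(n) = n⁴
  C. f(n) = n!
C > B > A

Comparing growth rates:
C = n! is O(n!)
B = n⁴ is O(n⁴)
A = log³(n) is O(log³ n)

Therefore, the order from fastest to slowest is: C > B > A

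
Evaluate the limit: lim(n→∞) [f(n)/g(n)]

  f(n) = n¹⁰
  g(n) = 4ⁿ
0

Since n¹⁰ (O(n¹⁰)) grows slower than 4ⁿ (O(4ⁿ)),
the ratio f(n)/g(n) → 0 as n → ∞.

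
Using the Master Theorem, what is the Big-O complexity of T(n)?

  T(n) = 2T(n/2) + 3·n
Θ(n log n)

Master Theorem: a = 2, b = 2, f(n) = 3·n.
Compute the critical exponent d = log₂(2) = 1.
Compare f(n) = Θ(n) against n^d:
  k = 1 = d, so f(n) = Θ(n^d) — Case 2.
  Work is balanced across levels: T(n) = Θ(n^d log n) = Θ(n log n).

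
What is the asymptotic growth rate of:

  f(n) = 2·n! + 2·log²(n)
Θ(n!)

Order the terms by growth rate: 2·log²(n) ≺ 2·n!.
The fastest-growing term 2·n! dominates as n → ∞; dropping its constant factor gives Θ(n!).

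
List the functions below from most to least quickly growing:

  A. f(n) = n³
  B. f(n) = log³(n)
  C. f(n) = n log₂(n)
A > C > B

Comparing growth rates:
A = n³ is O(n³)
C = n log₂(n) is O(n log n)
B = log³(n) is O(log³ n)

Therefore, the order from fastest to slowest is: A > C > B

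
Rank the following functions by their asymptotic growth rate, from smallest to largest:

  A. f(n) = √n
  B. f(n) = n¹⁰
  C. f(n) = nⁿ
A < B < C

Comparing growth rates:
A = √n is O(√n)
B = n¹⁰ is O(n¹⁰)
C = nⁿ is O(nⁿ)

Therefore, the order from slowest to fastest is: A < B < C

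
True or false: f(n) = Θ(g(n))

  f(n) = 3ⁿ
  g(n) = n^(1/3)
False

f(n) = 3ⁿ is O(3ⁿ), and g(n) = n^(1/3) is O(n^(1/3)).
Since they have different growth rates, f(n) = Θ(g(n)) is false.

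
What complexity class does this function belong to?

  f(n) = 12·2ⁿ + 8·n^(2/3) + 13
O(2ⁿ)

The dominant term in 12·2ⁿ + 8·n^(2/3) + 13 is 12·2ⁿ, which is Θ(2ⁿ).
Lower-order terms (8·n^(2/3), 13) are asymptotically negligible.
Constants are absorbed, so the tightest bound is O(2ⁿ).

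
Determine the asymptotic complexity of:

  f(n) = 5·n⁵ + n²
O(n⁵)

The dominant term in 5·n⁵ + n² is 5·n⁵, which is Θ(n⁵).
Lower-order terms (n²) are asymptotically negligible.
Constants are absorbed, so the tightest bound is O(n⁵).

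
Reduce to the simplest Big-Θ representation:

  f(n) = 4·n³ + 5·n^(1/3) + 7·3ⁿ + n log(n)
Θ(3ⁿ)

Order the terms by growth rate: 5·n^(1/3) ≺ n log(n) ≺ 4·n³ ≺ 7·3ⁿ.
The fastest-growing term 7·3ⁿ dominates as n → ∞; dropping its constant factor gives Θ(3ⁿ).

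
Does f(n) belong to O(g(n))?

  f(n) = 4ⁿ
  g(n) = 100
False

f(n) = 4ⁿ is O(4ⁿ), and g(n) = 100 is O(1).
Since O(4ⁿ) grows faster than O(1), f(n) = O(g(n)) is false.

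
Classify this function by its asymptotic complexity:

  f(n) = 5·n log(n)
O(n log n)

The dominant term in 5·n log(n) is 5·n log(n), which is Θ(n log n).
Constants are absorbed, so the tightest bound is O(n log n).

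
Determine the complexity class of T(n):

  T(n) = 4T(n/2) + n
Θ(n²)

Master Theorem: a = 4, b = 2, f(n) = n.
Compute the critical exponent d = log₂(4) = 2.
Compare f(n) = Θ(n) against n^d:
  k = 1 < d = 2, so f(n) = O(n^(d-ε)) — Case 1.
  The recursion cost dominates: T(n) = Θ(n^d) = Θ(n²).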